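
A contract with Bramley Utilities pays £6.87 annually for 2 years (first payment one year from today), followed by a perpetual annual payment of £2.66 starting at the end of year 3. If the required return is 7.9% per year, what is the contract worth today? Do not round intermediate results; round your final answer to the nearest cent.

PV of 2-year annuity: £6.87 × [1 − (1+0.079)^−2] / 0.079 = 12.26785
Perpetuity value at year 2: £2.66 / 0.079 = 33.67089
PV of perpetuity: 33.67089 / (1+0.079)^2 = 28.92089
Total PV = 12.26785 + 28.92089 = 41.18874

£41.19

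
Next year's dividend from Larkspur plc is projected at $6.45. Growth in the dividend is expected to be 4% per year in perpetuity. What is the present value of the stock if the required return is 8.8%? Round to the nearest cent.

Growing perpetuity: P = D₁ / (r − g) = $6.4500 / (0.088 − 0.04) = $134.38

$134.38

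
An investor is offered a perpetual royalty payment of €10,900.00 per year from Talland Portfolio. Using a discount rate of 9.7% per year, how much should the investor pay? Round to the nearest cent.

Level perpetuity: PV = C / r = €10,900.00 / 0.097 = €112,371.13

€112371.13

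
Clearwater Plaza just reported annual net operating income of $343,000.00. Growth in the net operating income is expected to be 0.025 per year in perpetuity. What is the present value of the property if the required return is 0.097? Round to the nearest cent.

$4882986.11

D₁ = D₀ × (1 + g) = $343,000.00 × 1.025 = $351,575.0000
Growing perpetuity: P = D₁ / (r − g) = $351,575.0000 / (0.097 − 0.025) = $4,882,986.11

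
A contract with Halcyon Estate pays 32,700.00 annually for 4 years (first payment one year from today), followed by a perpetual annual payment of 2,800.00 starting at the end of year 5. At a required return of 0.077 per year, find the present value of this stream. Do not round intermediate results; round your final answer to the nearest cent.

136061.15

PV of 4-year annuity: 32,700.00 × [1 − (1+0.077)^−4] / 0.077 = 109033.74057
Perpetuity value at year 4: 2,800.00 / 0.077 = 36363.63636
PV of perpetuity: 36363.63636 / (1+0.077)^4 = 27027.41393
Total PV = 109033.74057 + 27027.41393 = 136061.15450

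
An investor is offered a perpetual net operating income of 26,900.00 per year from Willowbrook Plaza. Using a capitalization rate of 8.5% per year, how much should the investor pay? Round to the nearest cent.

316470.59

Level perpetuity: PV = C / r = 26,900.00 / 0.085 = 316,470.59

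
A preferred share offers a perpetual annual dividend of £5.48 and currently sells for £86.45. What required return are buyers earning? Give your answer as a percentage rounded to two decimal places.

P = C/r ⇒ r = C/P = £5.48/£86.45 = 0.063389

6.34%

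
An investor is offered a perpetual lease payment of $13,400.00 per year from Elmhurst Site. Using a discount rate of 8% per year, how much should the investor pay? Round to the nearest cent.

$167500.00

Level perpetuity: PV = C / r = $13,400.00 / 0.08 = $167,500.00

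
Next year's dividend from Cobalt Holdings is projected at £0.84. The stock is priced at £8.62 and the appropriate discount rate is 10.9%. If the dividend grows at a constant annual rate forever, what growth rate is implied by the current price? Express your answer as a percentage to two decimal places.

1.16%

P = D₁/(r−g) ⇒ g = r − D₁/P = 0.109 − £0.84/£8.62 = 0.011552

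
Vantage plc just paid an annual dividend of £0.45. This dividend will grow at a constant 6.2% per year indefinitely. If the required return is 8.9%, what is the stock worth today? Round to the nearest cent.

D₁ = D₀ × (1 + g) = £0.45 × 1.062 = £0.4779
Growing perpetuity: P = D₁ / (r − g) = £0.4779 / (0.089 − 0.062) = £17.70

£17.70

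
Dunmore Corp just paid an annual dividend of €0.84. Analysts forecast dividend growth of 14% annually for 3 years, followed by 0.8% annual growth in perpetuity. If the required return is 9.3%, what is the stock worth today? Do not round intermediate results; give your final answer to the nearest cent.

D_1 = 0.95760
D_2 = 1.09166
D_3 = 1.24450
Terminal value at year 3: TV = D_3×(1+g_2)/(r−g_2) = 1.25445/0.085 = 14.75827
P_0 = D_1/(1+r)^1 + D_2/(1+r)^2 + D_3/(1+r)^3 + TV/(1+r)^3
    = 0.87612 + 0.91379 + 0.95309 + 11.30251 = 14.04552

€14.05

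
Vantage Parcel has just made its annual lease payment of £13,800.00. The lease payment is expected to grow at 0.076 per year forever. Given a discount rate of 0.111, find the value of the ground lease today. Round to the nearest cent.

£424251.43

D₁ = D₀ × (1 + g) = £13,800.00 × 1.076 = £14,848.8000
Growing perpetuity: P = D₁ / (r − g) = £14,848.8000 / (0.111 − 0.076) = £424,251.43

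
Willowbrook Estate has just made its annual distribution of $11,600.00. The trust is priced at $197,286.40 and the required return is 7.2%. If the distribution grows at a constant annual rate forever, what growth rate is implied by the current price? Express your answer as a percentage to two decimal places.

P = D₀(1+g)/(r−g) ⇒ P(r−g) = D₀(1+g) ⇒ g(P+D₀) = P·r − D₀
g = (P·r − D₀)/(P + D₀) = ($197,286.40×0.072 − $11,600.00) / ($197,286.40 + $11,600.00) = 0.012469

1.25%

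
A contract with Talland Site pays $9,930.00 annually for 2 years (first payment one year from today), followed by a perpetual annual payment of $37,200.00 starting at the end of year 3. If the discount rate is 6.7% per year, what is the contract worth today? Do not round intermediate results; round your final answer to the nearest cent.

PV of 2-year annuity: $9,930.00 × [1 − (1+0.067)^−2] / 0.067 = 18028.55364
Perpetuity value at year 2: $37,200.00 / 0.067 = 555223.88060
PV of perpetuity: 555223.88060 / (1+0.067)^2 = 487684.88813
Total PV = 18028.55364 + 487684.88813 = 505713.44176

$505713.44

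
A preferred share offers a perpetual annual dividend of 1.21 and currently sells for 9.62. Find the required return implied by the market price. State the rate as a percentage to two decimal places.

12.58%

P = C/r ⇒ r = C/P = 1.21/9.62 = 0.125780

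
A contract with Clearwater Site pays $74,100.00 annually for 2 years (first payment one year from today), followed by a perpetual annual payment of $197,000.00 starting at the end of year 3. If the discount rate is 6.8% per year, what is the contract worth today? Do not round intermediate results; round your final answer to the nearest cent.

PV of 2-year annuity: $74,100.00 × [1 − (1+0.068)^−2] / 0.068 = 134346.46299
Perpetuity value at year 2: $197,000.00 / 0.068 = 2897058.82353
PV of perpetuity: 2897058.82353 / (1+0.068)^2 = 2539889.41450
Total PV = 134346.46299 + 2539889.41450 = 2674235.87749

$2674235.88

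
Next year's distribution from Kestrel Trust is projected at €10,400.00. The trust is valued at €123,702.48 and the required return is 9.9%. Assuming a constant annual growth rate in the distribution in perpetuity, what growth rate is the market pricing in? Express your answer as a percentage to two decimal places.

P = D₁/(r−g) ⇒ g = r − D₁/P = 0.099 − €10,400.00/€123,702.48 = 0.014927

1.49%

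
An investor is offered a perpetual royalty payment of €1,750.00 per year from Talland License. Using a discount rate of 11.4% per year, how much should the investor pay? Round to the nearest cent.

€15350.88

Level perpetuity: PV = C / r = €1,750.00 / 0.114 = €15,350.88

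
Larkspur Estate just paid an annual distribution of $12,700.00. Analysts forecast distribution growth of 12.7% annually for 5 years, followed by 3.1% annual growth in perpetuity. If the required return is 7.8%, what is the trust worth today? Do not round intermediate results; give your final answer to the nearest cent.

D_1 = 14312.90000
D_2 = 16130.63830
D_3 = 18179.22936
D_4 = 20487.99149
D_5 = 23089.96641
Terminal value at year 5: TV = D_5×(1+g_2)/(r−g_2) = 23805.75537/0.047 = 506505.43344
P_0 = D_1/(1+r)^1 + D_2/(1+r)^2 + D_3/(1+r)^3 + D_4/(1+r)^4 + D_5/(1+r)^5 + TV/(1+r)^5
    = 13277.27273 + 13880.78512 + 14511.72990 + 15171.35399 + 15860.96099 + 347928.73998 = 420630.84271

$420630.84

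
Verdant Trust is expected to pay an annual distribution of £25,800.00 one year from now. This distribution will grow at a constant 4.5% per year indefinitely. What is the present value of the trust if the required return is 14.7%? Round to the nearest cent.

Growing perpetuity: P = D₁ / (r − g) = £25,800.0000 / (0.147 − 0.045) = £252,941.18

£252941.18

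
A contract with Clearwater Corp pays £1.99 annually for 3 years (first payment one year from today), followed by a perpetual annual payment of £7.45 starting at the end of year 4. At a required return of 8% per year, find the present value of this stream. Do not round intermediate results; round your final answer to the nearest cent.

£79.05

PV of 3-year annuity: £1.99 × [1 − (1+0.08)^−3] / 0.08 = 5.12842
Perpetuity value at year 3: £7.45 / 0.08 = 93.12500
PV of perpetuity: 93.12500 / (1+0.08)^3 = 73.92563
Total PV = 5.12842 + 73.92563 = 79.05405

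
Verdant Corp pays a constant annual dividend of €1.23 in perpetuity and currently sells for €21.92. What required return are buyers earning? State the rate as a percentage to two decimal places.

5.61%

P = C/r ⇒ r = C/P = €1.23/€21.92 = 0.056113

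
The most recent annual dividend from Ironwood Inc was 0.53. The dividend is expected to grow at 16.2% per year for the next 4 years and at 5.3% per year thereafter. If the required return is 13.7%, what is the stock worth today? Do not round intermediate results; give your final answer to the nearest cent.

D_1 = 0.61586
D_2 = 0.71563
D_3 = 0.83156
D_4 = 0.96627
Terminal value at year 4: TV = D_4×(1+g_2)/(r−g_2) = 1.01749/0.084 = 12.11294
P_0 = D_1/(1+r)^1 + D_2/(1+r)^2 + D_3/(1+r)^3 + D_4/(1+r)^4 + TV/(1+r)^4
    = 0.54165 + 0.55356 + 0.56573 + 0.57817 + 7.24782 = 9.48695

9.49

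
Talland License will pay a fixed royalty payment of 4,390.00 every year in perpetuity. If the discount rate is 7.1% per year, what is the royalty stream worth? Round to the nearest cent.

Level perpetuity: PV = C / r = 4,390.00 / 0.071 = 61,830.99

61830.99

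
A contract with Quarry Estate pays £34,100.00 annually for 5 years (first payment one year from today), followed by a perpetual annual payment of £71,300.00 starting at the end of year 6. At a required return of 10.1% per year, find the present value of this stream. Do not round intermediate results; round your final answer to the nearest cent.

PV of 5-year annuity: £34,100.00 × [1 − (1+0.101)^−5] / 0.101 = 128936.27489
Perpetuity value at year 5: £71,300.00 / 0.101 = 705940.59406
PV of perpetuity: 705940.59406 / (1+0.101)^5 = 436346.56474
Total PV = 128936.27489 + 436346.56474 = 565282.83963

£565282.84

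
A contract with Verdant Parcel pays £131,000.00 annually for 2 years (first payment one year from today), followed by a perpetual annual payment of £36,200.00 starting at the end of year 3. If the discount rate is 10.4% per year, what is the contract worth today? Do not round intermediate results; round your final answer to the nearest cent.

PV of 2-year annuity: £131,000.00 × [1 − (1+0.104)^−2] / 0.104 = 226140.77925
Perpetuity value at year 2: £36,200.00 / 0.104 = 348076.92308
PV of perpetuity: 348076.92308 / (1+0.104)^2 = 285586.11232
Total PV = 226140.77925 + 285586.11232 = 511726.89157

£511726.89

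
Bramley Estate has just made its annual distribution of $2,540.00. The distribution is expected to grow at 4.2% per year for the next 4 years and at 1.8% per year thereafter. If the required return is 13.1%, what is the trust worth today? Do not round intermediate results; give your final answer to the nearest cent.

D_1 = 2646.68000
D_2 = 2757.84056
D_3 = 2873.66986
D_4 = 2994.36400
Terminal value at year 4: TV = D_4×(1+g_2)/(r−g_2) = 3048.26255/0.113 = 26975.77478
P_0 = D_1/(1+r)^1 + D_2/(1+r)^2 + D_3/(1+r)^3 + D_4/(1+r)^4 + TV/(1+r)^4
    = 2340.12378 + 2155.97611 + 1986.31928 + 1830.01299 + 16486.31173 = 24798.74390

$24798.74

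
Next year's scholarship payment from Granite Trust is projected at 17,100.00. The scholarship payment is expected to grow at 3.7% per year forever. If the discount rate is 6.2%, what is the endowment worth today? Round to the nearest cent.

Growing perpetuity: P = D₁ / (r − g) = 17,100.0000 / (0.062 − 0.037) = 684,000.00

684000.00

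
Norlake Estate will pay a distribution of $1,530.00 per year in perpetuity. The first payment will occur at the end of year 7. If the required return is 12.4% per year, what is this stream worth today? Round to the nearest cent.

$6118.88

Value at end of year 6: C / r = $1,530.00 / 0.124 = $12,338.7097
Discount to today: PV = $12,338.7097 / (1 + 0.124)^6 = $12,338.7097 / 2.016498 = $6,118.88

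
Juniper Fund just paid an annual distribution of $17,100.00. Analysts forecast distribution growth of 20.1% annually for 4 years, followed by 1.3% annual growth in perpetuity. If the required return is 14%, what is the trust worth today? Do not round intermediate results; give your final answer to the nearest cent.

$246070.32

D_1 = 20537.10000
D_2 = 24665.05710
D_3 = 29622.73358
D_4 = 35576.90303
Terminal value at year 4: TV = D_4×(1+g_2)/(r−g_2) = 36039.40277/0.127 = 283774.82492
P_0 = D_1/(1+r)^1 + D_2/(1+r)^2 + D_3/(1+r)^3 + D_4/(1+r)^4 + TV/(1+r)^4
    = 18015.00000 + 18978.96053 + 19994.50140 + 21064.38261 + 168017.47705 = 246070.32159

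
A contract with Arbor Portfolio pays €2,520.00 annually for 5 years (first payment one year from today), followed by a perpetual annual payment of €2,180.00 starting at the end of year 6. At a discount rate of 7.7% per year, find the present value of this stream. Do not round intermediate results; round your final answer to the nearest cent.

PV of 5-year annuity: €2,520.00 × [1 − (1+0.077)^−5] / 0.077 = 10141.69006
Perpetuity value at year 5: €2,180.00 / 0.077 = 28311.68831
PV of perpetuity: 28311.68831 / (1+0.077)^5 = 19538.32152
Total PV = 10141.69006 + 19538.32152 = 29680.01157

€29680.01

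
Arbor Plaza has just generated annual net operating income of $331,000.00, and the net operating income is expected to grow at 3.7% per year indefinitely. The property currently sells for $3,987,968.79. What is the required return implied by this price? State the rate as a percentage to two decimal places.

D₁ = $331,000.00 × 1.037 = $343,247.0000
P = D₁/(r − g) ⇒ r = D₁/P + g = $343,247.0000/$3,987,968.79 + 0.037 = 0.086071 + 0.037 = 0.123071

12.31%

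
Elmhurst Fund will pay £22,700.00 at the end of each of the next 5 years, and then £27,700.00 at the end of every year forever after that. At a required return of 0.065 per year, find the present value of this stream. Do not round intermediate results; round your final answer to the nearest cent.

PV of 5-year annuity: £22,700.00 × [1 − (1+0.065)^−5] / 0.065 = 94333.92325
Perpetuity value at year 5: £27,700.00 / 0.065 = 426153.84615
PV of perpetuity: 426153.84615 / (1+0.065)^5 = 311041.52572
Total PV = 94333.92325 + 311041.52572 = 405375.44896

£405375.45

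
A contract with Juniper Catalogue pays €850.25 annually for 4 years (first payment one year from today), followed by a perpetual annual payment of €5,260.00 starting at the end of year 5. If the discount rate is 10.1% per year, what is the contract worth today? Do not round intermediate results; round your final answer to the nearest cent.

€38131.10

PV of 4-year annuity: €850.25 × [1 − (1+0.101)^−4] / 0.101 = 2689.35418
Perpetuity value at year 4: €5,260.00 / 0.101 = 52079.20792
PV of perpetuity: 52079.20792 / (1+0.101)^4 = 35441.74483
Total PV = 2689.35418 + 35441.74483 = 38131.09901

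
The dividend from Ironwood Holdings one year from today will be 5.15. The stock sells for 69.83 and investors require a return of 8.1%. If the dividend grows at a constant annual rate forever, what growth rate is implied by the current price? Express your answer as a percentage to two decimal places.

P = D₁/(r−g) ⇒ g = r − D₁/P = 0.081 − 5.15/69.83 = 0.007249

0.72%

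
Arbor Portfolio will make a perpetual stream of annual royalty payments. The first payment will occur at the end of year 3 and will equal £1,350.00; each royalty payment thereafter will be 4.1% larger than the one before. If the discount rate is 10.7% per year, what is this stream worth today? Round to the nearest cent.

£16691.47

Value at end of year 2: C₁ / (r − g) = £1,350.00 / (0.107 − 0.041) = £20,454.5455
Discount to today: PV = £20,454.5455 / (1 + 0.107)^2 = £20,454.5455 / 1.225449 = £16,691.47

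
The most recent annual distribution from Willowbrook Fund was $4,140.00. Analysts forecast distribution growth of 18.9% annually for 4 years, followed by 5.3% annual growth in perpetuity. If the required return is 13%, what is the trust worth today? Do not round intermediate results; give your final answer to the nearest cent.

$88236.18

D_1 = 4922.46000
D_2 = 5852.80494
D_3 = 6958.98507
D_4 = 8274.23325
Terminal value at year 4: TV = D_4×(1+g_2)/(r−g_2) = 8712.76761/0.077 = 113152.82617
P_0 = D_1/(1+r)^1 + D_2/(1+r)^2 + D_3/(1+r)^3 + D_4/(1+r)^4 + TV/(1+r)^4
    = 4356.15929 + 4583.60478 + 4822.92573 + 5074.74221 + 69398.74738 = 88236.17939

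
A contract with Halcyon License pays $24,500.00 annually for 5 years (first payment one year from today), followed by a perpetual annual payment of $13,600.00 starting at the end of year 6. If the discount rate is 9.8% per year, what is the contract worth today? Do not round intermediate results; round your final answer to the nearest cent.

$180307.07

PV of 5-year annuity: $24,500.00 × [1 − (1+0.098)^−5] / 0.098 = 93350.75426
Perpetuity value at year 5: $13,600.00 / 0.098 = 138775.51020
PV of perpetuity: 138775.51020 / (1+0.098)^5 = 86956.31600
Total PV = 93350.75426 + 86956.31600 = 180307.07026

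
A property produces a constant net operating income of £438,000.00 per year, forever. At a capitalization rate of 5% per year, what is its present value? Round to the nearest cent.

Level perpetuity: PV = C / r = £438,000.00 / 0.05 = £8,760,000.00

£8760000.00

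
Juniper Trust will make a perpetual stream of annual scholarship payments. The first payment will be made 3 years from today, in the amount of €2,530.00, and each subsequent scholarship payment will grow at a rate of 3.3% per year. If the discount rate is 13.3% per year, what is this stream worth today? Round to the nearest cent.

€19708.82

Value at end of year 2: C₁ / (r − g) = €2,530.00 / (0.133 − 0.033) = €25,300.0000
Discount to today: PV = €25,300.0000 / (1 + 0.133)^2 = €25,300.0000 / 1.283689 = €19,708.82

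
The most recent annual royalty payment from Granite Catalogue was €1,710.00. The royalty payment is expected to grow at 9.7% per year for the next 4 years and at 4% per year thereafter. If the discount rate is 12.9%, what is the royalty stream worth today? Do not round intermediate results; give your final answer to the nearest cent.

D_1 = 1875.87000
D_2 = 2057.82939
D_3 = 2257.43884
D_4 = 2476.41041
Terminal value at year 4: TV = D_4×(1+g_2)/(r−g_2) = 2575.46682/0.089 = 28937.82949
P_0 = D_1/(1+r)^1 + D_2/(1+r)^2 + D_3/(1+r)^3 + D_4/(1+r)^4 + TV/(1+r)^4
    = 1661.53233 + 1614.43841 + 1568.67931 + 1524.21718 + 17811.07718 = 24179.94441

€24179.94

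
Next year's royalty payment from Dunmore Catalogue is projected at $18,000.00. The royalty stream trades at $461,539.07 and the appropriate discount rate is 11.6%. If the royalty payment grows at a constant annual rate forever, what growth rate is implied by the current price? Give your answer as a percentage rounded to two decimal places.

P = D₁/(r−g) ⇒ g = r − D₁/P = 0.116 − $18,000.00/$461,539.07 = 0.077000

7.70%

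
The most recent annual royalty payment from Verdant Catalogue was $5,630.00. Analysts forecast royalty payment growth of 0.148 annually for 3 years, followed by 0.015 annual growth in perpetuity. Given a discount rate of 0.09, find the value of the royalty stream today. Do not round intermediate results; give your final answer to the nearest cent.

D_1 = 6463.24000
D_2 = 7419.79952
D_3 = 8517.92985
Terminal value at year 3: TV = D_3×(1+g_2)/(r−g_2) = 8645.69880/0.075 = 115275.98396
P_0 = D_1/(1+r)^1 + D_2/(1+r)^2 + D_3/(1+r)^3 + TV/(1+r)^3
    = 5929.57798 + 6245.09681 + 6577.40471 + 89014.21046 = 107766.28996

$107766.29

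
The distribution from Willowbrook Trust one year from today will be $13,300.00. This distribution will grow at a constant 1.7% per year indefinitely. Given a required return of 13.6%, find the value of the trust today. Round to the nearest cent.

Growing perpetuity: P = D₁ / (r − g) = $13,300.0000 / (0.136 − 0.017) = $111,764.71

$111764.71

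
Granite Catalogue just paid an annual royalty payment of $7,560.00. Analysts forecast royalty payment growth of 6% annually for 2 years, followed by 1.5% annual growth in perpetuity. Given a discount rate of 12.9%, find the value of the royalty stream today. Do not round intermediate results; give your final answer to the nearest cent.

$73096.56

D_1 = 8013.60000
D_2 = 8494.41600
Terminal value at year 2: TV = D_2×(1+g_2)/(r−g_2) = 8621.83224/0.114 = 75630.10737
P_0 = D_1/(1+r)^1 + D_2/(1+r)^2 + TV/(1+r)^2
    = 7097.96280 + 6664.16348 + 59334.43799 = 73096.56426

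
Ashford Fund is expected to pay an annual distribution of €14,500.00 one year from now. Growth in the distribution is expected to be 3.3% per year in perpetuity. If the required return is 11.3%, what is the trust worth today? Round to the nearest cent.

€181250.00

Growing perpetuity: P = D₁ / (r − g) = €14,500.0000 / (0.113 − 0.033) = €181,250.00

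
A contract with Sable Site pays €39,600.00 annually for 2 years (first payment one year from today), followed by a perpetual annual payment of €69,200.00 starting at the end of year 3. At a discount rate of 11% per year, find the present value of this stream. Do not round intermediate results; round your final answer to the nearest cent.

PV of 2-year annuity: €39,600.00 × [1 − (1+0.11)^−2] / 0.11 = 67815.92403
Perpetuity value at year 2: €69,200.00 / 0.11 = 629090.90909
PV of perpetuity: 629090.90909 / (1+0.11)^2 = 510584.29437
Total PV = 67815.92403 + 510584.29437 = 578400.21840

€578400.22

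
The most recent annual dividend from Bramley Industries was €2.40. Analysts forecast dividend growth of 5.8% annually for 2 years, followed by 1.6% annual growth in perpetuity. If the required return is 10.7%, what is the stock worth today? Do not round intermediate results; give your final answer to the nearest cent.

D_1 = 2.53920
D_2 = 2.68647
Terminal value at year 2: TV = D_2×(1+g_2)/(r−g_2) = 2.72946/0.091 = 29.99403
P_0 = D_1/(1+r)^1 + D_2/(1+r)^2 + TV/(1+r)^2
    = 2.29377 + 2.19224 + 24.47596 = 28.96196

€28.96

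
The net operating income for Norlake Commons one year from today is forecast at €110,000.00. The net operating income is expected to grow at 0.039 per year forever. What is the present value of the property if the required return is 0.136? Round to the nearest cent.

Growing perpetuity: P = D₁ / (r − g) = €110,000.0000 / (0.136 − 0.039) = €1,134,020.62

€1134020.62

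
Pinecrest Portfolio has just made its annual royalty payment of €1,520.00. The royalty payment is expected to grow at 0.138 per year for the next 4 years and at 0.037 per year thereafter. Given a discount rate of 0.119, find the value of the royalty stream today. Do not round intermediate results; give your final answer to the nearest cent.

€26904.12

D_1 = 1729.76000
D_2 = 1968.46688
D_3 = 2240.11531
D_4 = 2549.25122
Terminal value at year 4: TV = D_4×(1+g_2)/(r−g_2) = 2643.57352/0.082 = 32238.70143
P_0 = D_1/(1+r)^1 + D_2/(1+r)^2 + D_3/(1+r)^3 + D_4/(1+r)^4 + TV/(1+r)^4
    = 1545.80876 + 1572.05573 + 1598.74837 + 1625.89423 + 20561.61363 = 26904.12072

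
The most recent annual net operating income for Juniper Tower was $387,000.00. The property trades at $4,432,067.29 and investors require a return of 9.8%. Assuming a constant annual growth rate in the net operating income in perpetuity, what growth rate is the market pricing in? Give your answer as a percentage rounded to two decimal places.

P = D₀(1+g)/(r−g) ⇒ P(r−g) = D₀(1+g) ⇒ g(P+D₀) = P·r − D₀
g = (P·r − D₀)/(P + D₀) = ($4,432,067.29×0.098 − $387,000.00) / ($4,432,067.29 + $387,000.00) = 0.009824

0.98%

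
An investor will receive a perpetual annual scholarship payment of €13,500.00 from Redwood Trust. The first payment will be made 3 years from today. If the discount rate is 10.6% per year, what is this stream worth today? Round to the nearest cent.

€104116.04

Value at end of year 2: C / r = €13,500.00 / 0.106 = €127,358.4906
Discount to today: PV = €127,358.4906 / (1 + 0.106)^2 = €127,358.4906 / 1.223236 = €104,116.04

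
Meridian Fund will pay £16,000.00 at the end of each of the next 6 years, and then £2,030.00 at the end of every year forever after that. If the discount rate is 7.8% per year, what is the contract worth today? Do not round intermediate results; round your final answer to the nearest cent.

£91000.99

PV of 6-year annuity: £16,000.00 × [1 − (1+0.078)^−6] / 0.078 = 74417.00118
Perpetuity value at year 6: £2,030.00 / 0.078 = 26025.64103
PV of perpetuity: 26025.64103 / (1+0.078)^6 = 16583.98400
Total PV = 74417.00118 + 16583.98400 = 91000.98518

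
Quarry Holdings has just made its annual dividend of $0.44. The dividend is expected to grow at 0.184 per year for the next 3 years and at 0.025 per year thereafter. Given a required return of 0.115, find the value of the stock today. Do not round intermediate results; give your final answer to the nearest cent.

D_1 = 0.52096
D_2 = 0.61682
D_3 = 0.73031
Terminal value at year 3: TV = D_3×(1+g_2)/(r−g_2) = 0.74857/0.09 = 8.31743
P_0 = D_1/(1+r)^1 + D_2/(1+r)^2 + D_3/(1+r)^3 + TV/(1+r)^3
    = 0.46723 + 0.49614 + 0.52685 + 6.00018 = 7.49040

$7.49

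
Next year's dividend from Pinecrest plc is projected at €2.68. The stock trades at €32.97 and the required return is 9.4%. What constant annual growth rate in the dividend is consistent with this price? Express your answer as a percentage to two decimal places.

P = D₁/(r−g) ⇒ g = r − D₁/P = 0.094 − €2.68/€32.97 = 0.012714

1.27%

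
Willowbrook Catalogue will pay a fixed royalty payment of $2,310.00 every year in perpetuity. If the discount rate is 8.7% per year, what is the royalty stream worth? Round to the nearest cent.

$26551.72

Level perpetuity: PV = C / r = $2,310.00 / 0.087 = $26,551.72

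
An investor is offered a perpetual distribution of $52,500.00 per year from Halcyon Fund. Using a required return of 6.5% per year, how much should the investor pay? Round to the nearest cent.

Level perpetuity: PV = C / r = $52,500.00 / 0.065 = $807,692.31

$807692.31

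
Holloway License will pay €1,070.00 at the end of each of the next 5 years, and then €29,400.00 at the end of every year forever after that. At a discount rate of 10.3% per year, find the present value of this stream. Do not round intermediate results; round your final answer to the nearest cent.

PV of 5-year annuity: €1,070.00 × [1 − (1+0.103)^−5] / 0.103 = 4025.24596
Perpetuity value at year 5: €29,400.00 / 0.103 = 285436.89320
PV of perpetuity: 285436.89320 / (1+0.103)^5 = 174836.67698
Total PV = 4025.24596 + 174836.67698 = 178861.92294

€178861.92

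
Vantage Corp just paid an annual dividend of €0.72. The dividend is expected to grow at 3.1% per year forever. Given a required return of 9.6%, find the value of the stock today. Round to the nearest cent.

€11.42

D₁ = D₀ × (1 + g) = €0.72 × 1.031 = €0.7423
Growing perpetuity: P = D₁ / (r − g) = €0.7423 / (0.096 − 0.031) = €11.42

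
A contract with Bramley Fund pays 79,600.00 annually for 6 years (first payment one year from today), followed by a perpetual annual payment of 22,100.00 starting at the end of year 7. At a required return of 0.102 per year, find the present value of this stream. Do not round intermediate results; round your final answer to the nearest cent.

PV of 6-year annuity: 79,600.00 × [1 − (1+0.102)^−6] / 0.102 = 344656.27068
Perpetuity value at year 6: 22,100.00 / 0.102 = 216666.66667
PV of perpetuity: 216666.66667 / (1+0.102)^6 = 120976.92317
Total PV = 344656.27068 + 120976.92317 = 465633.19385

465633.19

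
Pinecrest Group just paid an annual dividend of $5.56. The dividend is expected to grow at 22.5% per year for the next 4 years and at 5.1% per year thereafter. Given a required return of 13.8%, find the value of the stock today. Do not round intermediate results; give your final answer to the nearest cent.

$117.01

D_1 = 6.81100
D_2 = 8.34347
D_3 = 10.22076
D_4 = 12.52043
Terminal value at year 4: TV = D_4×(1+g_2)/(r−g_2) = 13.15897/0.087 = 151.25252
P_0 = D_1/(1+r)^1 + D_2/(1+r)^2 + D_3/(1+r)^3 + D_4/(1+r)^4 + TV/(1+r)^4
    = 5.98506 + 6.44262 + 6.93516 + 7.46535 + 90.18484 = 117.01303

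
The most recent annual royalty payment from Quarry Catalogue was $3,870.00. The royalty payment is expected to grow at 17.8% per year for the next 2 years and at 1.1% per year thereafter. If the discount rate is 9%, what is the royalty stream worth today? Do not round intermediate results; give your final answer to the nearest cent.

$66548.45

D_1 = 4558.86000
D_2 = 5370.33708
Terminal value at year 2: TV = D_2×(1+g_2)/(r−g_2) = 5429.41079/0.079 = 68726.71883
P_0 = D_1/(1+r)^1 + D_2/(1+r)^2 + TV/(1+r)^2
    = 4182.44037 + 4520.10528 + 57845.90425 = 66548.44989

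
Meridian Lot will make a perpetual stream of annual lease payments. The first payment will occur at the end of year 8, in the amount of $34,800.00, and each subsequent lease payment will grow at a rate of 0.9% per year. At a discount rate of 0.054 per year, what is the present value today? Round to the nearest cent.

$535158.53

Value at end of year 7: C₁ / (r − g) = $34,800.00 / (0.054 − 0.009) = $773,333.3333
Discount to today: PV = $773,333.3333 / (1 + 0.054)^7 = $773,333.3333 / 1.445055 = $535,158.53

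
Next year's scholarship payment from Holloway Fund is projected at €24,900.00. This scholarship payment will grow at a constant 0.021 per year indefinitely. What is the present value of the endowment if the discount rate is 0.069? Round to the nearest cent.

Growing perpetuity: P = D₁ / (r − g) = €24,900.0000 / (0.069 − 0.021) = €518,750.00

€518750.00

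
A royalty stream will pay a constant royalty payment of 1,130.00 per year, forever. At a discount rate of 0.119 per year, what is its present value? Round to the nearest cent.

Level perpetuity: PV = C / r = 1,130.00 / 0.119 = 9,495.80

9495.80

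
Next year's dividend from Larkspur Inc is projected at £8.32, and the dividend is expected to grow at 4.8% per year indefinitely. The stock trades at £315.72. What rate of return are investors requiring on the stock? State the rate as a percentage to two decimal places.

7.44%

P = D₁/(r − g) ⇒ r = D₁/P + g = £8.3200/£315.72 + 0.048 = 0.026352 + 0.048 = 0.074352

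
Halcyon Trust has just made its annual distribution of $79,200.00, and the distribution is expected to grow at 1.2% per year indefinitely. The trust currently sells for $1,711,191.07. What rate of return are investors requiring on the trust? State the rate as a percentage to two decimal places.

5.88%

D₁ = $79,200.00 × 1.012 = $80,150.4000
P = D₁/(r − g) ⇒ r = D₁/P + g = $80,150.4000/$1,711,191.07 + 0.012 = 0.046839 + 0.012 = 0.058839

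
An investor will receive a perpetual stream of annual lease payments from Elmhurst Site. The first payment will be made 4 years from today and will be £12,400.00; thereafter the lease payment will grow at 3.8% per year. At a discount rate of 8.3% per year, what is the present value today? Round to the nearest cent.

Value at end of year 3: C₁ / (r − g) = £12,400.00 / (0.083 − 0.038) = £275,555.5556
Discount to today: PV = £275,555.5556 / (1 + 0.083)^3 = £275,555.5556 / 1.270239 = £216,932.09

£216932.09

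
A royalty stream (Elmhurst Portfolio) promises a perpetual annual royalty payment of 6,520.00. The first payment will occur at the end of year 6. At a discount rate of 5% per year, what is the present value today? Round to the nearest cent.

Value at end of year 5: C / r = 6,520.00 / 0.05 = 130,400.0000
Discount to today: PV = 130,400.0000 / (1 + 0.05)^5 = 130,400.0000 / 1.276282 = 102,171.81

102171.81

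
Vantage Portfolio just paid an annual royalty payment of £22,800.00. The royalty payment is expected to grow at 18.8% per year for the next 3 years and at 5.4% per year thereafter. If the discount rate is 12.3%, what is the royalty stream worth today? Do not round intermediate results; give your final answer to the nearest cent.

D_1 = 27086.40000
D_2 = 32178.64320
D_3 = 38228.22812
Terminal value at year 3: TV = D_3×(1+g_2)/(r−g_2) = 40292.55244/0.069 = 583950.03536
P_0 = D_1/(1+r)^1 + D_2/(1+r)^2 + D_3/(1+r)^3 + TV/(1+r)^3
    = 24119.67943 + 25515.74280 + 26992.61126 + 412321.91693 = 488949.95042

£488949.95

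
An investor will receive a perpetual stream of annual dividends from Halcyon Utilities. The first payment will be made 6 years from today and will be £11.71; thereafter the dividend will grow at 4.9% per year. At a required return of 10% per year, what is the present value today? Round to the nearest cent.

£142.57

Value at end of year 5: C₁ / (r − g) = £11.71 / (0.1 − 0.049) = £229.6078
Discount to today: PV = £229.6078 / (1 + 0.1)^5 = £229.6078 / 1.610510 = £142.57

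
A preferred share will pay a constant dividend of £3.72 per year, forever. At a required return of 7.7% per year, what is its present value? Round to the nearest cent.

£48.31

Level perpetuity: PV = C / r = £3.72 / 0.077 = £48.31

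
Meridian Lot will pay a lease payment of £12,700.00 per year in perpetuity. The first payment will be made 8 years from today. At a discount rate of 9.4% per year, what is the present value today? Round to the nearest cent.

Value at end of year 7: C / r = £12,700.00 / 0.094 = £135,106.3830
Discount to today: PV = £135,106.3830 / (1 + 0.094)^7 = £135,106.3830 / 1.875518 = £72,036.83

£72036.83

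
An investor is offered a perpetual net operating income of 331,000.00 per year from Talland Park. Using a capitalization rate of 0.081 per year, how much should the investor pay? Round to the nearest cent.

4086419.75

Level perpetuity: PV = C / r = 331,000.00 / 0.081 = 4,086,419.75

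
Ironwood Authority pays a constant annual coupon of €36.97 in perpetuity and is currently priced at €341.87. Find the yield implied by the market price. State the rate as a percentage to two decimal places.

10.81%

P = C/r ⇒ r = C/P = €36.97/€341.87 = 0.108141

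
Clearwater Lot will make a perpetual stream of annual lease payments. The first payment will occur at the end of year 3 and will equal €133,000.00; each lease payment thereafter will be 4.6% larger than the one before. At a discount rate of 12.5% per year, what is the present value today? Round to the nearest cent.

€1330207.84

Value at end of year 2: C₁ / (r − g) = €133,000.00 / (0.125 − 0.046) = €1,683,544.3038
Discount to today: PV = €1,683,544.3038 / (1 + 0.125)^2 = €1,683,544.3038 / 1.265625 = €1,330,207.84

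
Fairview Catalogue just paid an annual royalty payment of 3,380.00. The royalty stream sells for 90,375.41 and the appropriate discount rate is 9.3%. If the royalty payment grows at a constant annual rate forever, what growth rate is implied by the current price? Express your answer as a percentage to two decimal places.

5.36%

P = D₀(1+g)/(r−g) ⇒ P(r−g) = D₀(1+g) ⇒ g(P+D₀) = P·r − D₀
g = (P·r − D₀)/(P + D₀) = (90,375.41×0.093 − 3,380.00) / (90,375.41 + 3,380.00) = 0.053596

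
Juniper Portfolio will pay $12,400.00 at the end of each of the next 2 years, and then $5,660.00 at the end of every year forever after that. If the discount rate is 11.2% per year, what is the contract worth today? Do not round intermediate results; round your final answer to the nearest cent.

PV of 2-year annuity: $12,400.00 × [1 − (1+0.112)^−2] / 0.112 = 21179.02800
Perpetuity value at year 2: $5,660.00 / 0.112 = 50535.71429
PV of perpetuity: 50535.71429 / (1+0.112)^2 = 40868.51280
Total PV = 21179.02800 + 40868.51280 = 62047.54080

$62047.54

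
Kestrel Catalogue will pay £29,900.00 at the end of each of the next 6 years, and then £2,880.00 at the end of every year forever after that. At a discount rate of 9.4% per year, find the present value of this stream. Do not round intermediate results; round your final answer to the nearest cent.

£150415.80

PV of 6-year annuity: £29,900.00 × [1 − (1+0.094)^−6] / 0.094 = 132544.31582
Perpetuity value at year 6: £2,880.00 / 0.094 = 30638.29787
PV of perpetuity: 30638.29787 / (1+0.094)^6 = 17871.48752
Total PV = 132544.31582 + 17871.48752 = 150415.80334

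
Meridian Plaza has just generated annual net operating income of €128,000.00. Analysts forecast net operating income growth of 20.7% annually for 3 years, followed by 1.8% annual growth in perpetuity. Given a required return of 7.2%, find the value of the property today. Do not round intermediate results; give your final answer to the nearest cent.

D_1 = 154496.00000
D_2 = 186476.67200
D_3 = 225077.34310
Terminal value at year 3: TV = D_3×(1+g_2)/(r−g_2) = 229128.73528/0.054 = 4243124.72741
P_0 = D_1/(1+r)^1 + D_2/(1+r)^2 + D_3/(1+r)^3 + TV/(1+r)^3
    = 144119.40299 + 162268.76810 + 182703.73423 + 3444303.73052 = 3933395.63583

€3933395.64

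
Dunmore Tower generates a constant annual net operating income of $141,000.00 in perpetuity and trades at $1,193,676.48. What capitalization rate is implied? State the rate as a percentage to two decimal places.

11.81%

P = C/r ⇒ r = C/P = $141,000.00/$1,193,676.48 = 0.118122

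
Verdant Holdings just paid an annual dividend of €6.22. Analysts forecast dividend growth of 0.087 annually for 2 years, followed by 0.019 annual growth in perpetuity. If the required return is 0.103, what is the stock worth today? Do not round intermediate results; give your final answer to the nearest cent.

€85.45

D_1 = 6.76114
D_2 = 7.34936
Terminal value at year 2: TV = D_2×(1+g_2)/(r−g_2) = 7.48900/0.084 = 89.15473
P_0 = D_1/(1+r)^1 + D_2/(1+r)^2 + TV/(1+r)^2
    = 6.12977 + 6.04086 + 73.28133 = 85.45196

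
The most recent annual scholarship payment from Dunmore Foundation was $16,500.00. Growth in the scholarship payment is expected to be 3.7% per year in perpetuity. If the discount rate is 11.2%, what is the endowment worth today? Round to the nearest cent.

$228140.00

D₁ = D₀ × (1 + g) = $16,500.00 × 1.037 = $17,110.5000
Growing perpetuity: P = D₁ / (r − g) = $17,110.5000 / (0.112 − 0.037) = $228,140.00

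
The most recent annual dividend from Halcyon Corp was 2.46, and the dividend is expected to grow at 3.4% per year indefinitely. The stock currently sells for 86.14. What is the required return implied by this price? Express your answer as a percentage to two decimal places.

D₁ = 2.46 × 1.034 = 2.5436
P = D₁/(r − g) ⇒ r = D₁/P + g = 2.5436/86.14 + 0.034 = 0.029529 + 0.034 = 0.063529

6.35%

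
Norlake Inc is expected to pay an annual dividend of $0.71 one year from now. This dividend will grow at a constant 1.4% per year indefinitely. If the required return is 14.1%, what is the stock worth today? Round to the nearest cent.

$5.59

Growing perpetuity: P = D₁ / (r − g) = $0.7100 / (0.141 − 0.014) = $5.59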